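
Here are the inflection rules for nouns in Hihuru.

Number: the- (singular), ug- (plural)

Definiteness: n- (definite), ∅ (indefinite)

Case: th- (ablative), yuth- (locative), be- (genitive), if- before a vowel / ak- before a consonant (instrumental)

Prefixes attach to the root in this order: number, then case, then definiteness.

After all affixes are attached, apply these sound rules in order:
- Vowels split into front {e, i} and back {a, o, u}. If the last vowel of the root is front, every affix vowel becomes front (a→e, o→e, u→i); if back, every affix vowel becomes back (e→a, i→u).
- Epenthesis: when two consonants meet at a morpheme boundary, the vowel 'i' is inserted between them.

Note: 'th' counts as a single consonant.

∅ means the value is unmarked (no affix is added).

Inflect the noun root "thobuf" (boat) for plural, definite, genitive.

Attach number plural ug- → ugthobuf.
Attach case genitive be- → beugthobuf.
Attach definiteness definite n- → nbeugthobuf.
Apply vowel harmony: nbeugthobuf → nbaugthobuf.
Apply epenthesis: nbaugthobuf → nibaugithobuf.

nibaugithobuf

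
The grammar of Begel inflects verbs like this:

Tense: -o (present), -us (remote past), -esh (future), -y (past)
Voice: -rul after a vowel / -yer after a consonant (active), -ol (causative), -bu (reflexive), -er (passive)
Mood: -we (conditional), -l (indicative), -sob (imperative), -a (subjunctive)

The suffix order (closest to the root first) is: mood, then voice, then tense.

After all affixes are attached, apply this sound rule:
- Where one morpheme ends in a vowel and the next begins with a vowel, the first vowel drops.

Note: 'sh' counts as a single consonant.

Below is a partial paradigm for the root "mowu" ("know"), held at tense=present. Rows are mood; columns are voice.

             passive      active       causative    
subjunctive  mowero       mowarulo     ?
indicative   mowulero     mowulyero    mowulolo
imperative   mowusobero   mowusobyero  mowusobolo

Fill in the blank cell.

mowolo

Attach mood subjunctive -a → mowua.
Attach voice causative -ol → mowuaol.
Attach tense present -o → mowuaolo.
Apply vowel deletion: mowuaolo → mowolo.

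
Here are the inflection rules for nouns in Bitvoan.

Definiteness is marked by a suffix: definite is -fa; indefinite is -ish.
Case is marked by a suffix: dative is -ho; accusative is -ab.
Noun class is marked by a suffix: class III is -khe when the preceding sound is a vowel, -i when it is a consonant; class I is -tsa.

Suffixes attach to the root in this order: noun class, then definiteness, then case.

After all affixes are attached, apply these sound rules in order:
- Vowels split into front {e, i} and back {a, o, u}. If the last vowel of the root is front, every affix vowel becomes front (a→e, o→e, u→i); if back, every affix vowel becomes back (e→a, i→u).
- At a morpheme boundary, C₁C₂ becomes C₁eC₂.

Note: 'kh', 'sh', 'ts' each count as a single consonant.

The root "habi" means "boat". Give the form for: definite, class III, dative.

habikhefehe

Attach noun class class III -khe (after vowel 'i') → habikhe.
Attach definiteness definite -fa → habikhefa.
Attach case dative -ho → habikhefaho.
Apply vowel harmony: habikhefaho → habikhefehe.
Epenthesis: no change.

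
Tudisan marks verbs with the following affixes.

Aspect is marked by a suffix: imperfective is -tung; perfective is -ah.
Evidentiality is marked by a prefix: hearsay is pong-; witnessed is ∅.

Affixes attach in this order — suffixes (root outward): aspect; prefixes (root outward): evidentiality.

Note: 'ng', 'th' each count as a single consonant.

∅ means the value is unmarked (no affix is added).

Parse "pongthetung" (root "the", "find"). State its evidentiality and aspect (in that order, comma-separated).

hearsay, imperfective

Segment: pong-the-tung.
evidentiality: pong- → hearsay.
aspect: -tung → imperfective.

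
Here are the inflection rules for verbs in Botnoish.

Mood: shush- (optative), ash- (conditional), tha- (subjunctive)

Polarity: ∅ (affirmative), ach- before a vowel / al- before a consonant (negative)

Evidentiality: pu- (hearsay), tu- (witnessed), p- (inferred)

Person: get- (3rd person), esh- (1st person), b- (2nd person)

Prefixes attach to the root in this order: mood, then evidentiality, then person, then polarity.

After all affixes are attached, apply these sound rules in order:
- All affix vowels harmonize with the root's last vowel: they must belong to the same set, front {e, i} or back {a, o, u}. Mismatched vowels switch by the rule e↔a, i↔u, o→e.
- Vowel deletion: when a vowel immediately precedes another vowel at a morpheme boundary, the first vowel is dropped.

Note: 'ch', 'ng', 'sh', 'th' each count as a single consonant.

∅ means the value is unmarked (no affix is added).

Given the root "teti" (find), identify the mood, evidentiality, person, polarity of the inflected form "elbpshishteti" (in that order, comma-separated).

Segment: al-b-p-shush-teti.
mood: shush- → optative.
evidentiality: p- → inferred.
person: b- → 2nd person.
polarity: ach/al- → negative.

optative, inferred, 2nd person, negative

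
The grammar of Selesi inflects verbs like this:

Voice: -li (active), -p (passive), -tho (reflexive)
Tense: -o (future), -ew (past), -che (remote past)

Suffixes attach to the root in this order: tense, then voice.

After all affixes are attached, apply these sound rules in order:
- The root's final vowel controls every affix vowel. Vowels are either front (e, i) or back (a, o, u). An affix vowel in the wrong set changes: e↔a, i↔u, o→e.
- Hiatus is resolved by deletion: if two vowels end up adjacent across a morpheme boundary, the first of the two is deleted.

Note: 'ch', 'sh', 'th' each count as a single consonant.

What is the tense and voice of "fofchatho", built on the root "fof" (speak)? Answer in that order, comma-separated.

remote past, reflexive

Segment: fof-che-tho.
tense: -che → remote past.
voice: -tho → reflexive.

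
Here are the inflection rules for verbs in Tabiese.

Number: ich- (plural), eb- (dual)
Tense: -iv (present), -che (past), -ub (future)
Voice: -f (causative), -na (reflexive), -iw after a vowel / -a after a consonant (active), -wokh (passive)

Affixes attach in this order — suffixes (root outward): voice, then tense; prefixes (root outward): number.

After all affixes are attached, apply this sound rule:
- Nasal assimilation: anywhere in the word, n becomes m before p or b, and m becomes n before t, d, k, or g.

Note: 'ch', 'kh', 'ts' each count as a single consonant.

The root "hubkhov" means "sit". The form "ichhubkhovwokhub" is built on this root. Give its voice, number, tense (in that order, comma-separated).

passive, plural, future

Segment: ich-hubkhov-wokh-ub.
voice: -wokh → passive.
number: ich- → plural.
tense: -ub → future.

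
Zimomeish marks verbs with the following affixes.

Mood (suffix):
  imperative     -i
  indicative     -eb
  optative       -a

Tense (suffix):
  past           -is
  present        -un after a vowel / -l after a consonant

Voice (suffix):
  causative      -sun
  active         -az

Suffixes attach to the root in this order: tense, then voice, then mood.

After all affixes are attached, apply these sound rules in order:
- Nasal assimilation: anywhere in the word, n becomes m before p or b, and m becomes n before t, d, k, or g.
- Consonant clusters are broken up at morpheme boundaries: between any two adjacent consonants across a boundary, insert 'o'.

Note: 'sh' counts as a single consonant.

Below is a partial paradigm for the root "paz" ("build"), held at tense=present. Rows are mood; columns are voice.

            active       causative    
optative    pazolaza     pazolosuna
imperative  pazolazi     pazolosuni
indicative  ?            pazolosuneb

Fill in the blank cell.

Attach tense present -l (after consonant 'z') → pazl.
Attach voice active -az → pazlaz.
Attach mood indicative -eb → pazlazeb.
Nasal assimilation: no change.
Apply epenthesis: pazlazeb → pazolazeb.

pazolazeb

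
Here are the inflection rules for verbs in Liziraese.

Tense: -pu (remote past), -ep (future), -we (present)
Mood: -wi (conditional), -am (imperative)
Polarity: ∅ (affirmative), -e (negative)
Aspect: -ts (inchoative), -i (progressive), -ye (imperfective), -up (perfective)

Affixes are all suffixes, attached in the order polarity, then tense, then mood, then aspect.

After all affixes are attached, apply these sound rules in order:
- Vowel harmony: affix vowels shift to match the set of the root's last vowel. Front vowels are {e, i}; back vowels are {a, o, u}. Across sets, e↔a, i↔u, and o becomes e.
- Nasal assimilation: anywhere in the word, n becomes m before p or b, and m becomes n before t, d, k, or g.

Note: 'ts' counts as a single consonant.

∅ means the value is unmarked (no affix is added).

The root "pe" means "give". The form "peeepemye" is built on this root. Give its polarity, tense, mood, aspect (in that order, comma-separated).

Segment: pe-e-ep-am-ye.
polarity: -e → negative.
tense: -ep → future.
mood: -am → imperative.
aspect: -ye → imperfective.

negative, future, imperative, imperfective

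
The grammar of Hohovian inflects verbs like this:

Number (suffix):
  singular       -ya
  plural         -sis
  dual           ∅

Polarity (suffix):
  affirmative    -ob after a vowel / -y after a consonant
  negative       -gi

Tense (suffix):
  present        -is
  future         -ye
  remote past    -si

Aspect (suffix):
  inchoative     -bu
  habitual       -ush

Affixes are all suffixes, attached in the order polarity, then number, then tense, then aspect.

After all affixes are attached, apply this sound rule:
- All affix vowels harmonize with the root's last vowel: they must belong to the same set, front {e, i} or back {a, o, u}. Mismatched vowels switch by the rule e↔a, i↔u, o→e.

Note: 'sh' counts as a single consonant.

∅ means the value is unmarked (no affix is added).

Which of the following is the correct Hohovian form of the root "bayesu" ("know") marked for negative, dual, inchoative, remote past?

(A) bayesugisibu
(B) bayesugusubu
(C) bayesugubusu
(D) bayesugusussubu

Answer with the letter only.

Attach polarity negative -gi → bayesugi.
number = dual: zero marking, form stays bayesugi.
Attach tense remote past -si → bayesugisi.
Attach aspect inchoative -bu → bayesugisibu.
Apply vowel harmony: bayesugisibu → bayesugusubu.
So the correct form is bayesugusubu, option (B).
(A) bayesugisibu is wrong: it fails to apply the sound rule(s).
(D) bayesugusussubu is wrong: it uses plural instead of dual for number.
(C) bayesugubusu is wrong: it has the affixes in the wrong order.

B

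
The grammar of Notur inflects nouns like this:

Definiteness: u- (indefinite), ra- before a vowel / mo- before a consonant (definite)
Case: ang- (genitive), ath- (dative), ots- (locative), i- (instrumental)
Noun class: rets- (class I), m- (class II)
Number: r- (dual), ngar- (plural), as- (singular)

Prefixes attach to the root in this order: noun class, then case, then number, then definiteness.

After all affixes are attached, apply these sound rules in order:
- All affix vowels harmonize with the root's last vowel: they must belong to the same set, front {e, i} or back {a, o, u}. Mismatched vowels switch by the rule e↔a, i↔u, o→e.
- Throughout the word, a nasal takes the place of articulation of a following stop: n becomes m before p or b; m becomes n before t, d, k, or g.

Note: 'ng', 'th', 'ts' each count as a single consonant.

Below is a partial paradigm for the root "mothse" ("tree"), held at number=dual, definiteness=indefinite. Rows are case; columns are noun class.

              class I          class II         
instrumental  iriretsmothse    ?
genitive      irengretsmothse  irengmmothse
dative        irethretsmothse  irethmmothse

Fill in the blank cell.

Attach noun class class II m- → mmothse.
Attach case instrumental i- → immothse.
Attach number dual r- → rimmothse.
Attach definiteness indefinite u- → urimmothse.
Apply vowel harmony: urimmothse → irimmothse.
Nasal assimilation: no change.

irimmothse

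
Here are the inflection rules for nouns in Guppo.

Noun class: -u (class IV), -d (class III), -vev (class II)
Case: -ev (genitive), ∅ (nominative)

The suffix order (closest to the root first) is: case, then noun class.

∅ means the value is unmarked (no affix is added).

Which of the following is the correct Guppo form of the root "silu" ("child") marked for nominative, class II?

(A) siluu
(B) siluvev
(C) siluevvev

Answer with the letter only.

case = nominative: zero marking, form stays silu.
Attach noun class class II -vev → siluvev.
So the correct form is siluvev, option (B).
(C) siluevvev is wrong: it uses genitive instead of nominative for case.
(A) siluu is wrong: it uses class IV instead of class II for noun class.

B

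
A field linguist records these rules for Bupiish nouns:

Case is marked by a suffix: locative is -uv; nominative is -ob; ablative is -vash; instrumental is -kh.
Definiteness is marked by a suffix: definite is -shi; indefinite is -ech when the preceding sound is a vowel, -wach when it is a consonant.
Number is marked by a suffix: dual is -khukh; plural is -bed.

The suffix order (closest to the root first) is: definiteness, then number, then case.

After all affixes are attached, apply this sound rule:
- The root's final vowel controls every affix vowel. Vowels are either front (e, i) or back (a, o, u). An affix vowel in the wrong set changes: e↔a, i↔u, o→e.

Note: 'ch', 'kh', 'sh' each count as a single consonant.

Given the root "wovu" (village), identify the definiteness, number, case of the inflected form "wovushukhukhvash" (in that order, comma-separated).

definite, dual, ablative

Segment: wovu-shi-khukh-vash.
definiteness: -shi → definite.
number: -khukh → dual.
case: -vash → ablative.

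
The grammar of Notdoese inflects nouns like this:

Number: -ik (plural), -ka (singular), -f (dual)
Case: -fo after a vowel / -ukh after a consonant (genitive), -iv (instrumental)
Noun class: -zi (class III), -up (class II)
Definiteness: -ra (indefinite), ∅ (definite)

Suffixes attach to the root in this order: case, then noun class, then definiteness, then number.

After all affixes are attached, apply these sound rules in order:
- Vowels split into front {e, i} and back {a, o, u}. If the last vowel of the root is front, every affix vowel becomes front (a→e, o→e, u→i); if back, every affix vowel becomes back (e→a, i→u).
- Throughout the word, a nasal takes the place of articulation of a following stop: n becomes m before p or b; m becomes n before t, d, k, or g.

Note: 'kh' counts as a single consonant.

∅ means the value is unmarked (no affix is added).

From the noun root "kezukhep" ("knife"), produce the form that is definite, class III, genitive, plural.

kezukhepikhziik

Attach case genitive -ukh (after consonant 'p') → kezukhepukh.
Attach noun class class III -zi → kezukhepukhzi.
definiteness = definite: zero marking, form stays kezukhepukhzi.
Attach number plural -ik → kezukhepukhziik.
Apply vowel harmony: kezukhepukhziik → kezukhepikhziik.
Nasal assimilation: no change.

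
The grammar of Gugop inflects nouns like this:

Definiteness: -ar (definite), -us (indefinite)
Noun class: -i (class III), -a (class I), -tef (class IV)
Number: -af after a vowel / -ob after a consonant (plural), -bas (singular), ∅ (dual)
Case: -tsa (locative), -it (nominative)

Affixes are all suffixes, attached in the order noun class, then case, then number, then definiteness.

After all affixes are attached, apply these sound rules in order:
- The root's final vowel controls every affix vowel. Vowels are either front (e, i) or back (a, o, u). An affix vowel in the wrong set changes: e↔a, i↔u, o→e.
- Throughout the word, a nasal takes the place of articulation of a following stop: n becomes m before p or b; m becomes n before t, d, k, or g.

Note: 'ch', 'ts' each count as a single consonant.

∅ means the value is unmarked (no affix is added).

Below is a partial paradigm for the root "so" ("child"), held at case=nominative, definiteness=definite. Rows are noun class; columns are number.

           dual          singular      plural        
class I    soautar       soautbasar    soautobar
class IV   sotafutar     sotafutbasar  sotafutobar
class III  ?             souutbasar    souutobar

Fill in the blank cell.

souutar

Attach noun class class III -i → soi.
Attach case nominative -it → soiit.
number = dual: zero marking, form stays soiit.
Attach definiteness definite -ar → soiitar.
Apply vowel harmony: soiitar → souutar.
Nasal assimilation: no change.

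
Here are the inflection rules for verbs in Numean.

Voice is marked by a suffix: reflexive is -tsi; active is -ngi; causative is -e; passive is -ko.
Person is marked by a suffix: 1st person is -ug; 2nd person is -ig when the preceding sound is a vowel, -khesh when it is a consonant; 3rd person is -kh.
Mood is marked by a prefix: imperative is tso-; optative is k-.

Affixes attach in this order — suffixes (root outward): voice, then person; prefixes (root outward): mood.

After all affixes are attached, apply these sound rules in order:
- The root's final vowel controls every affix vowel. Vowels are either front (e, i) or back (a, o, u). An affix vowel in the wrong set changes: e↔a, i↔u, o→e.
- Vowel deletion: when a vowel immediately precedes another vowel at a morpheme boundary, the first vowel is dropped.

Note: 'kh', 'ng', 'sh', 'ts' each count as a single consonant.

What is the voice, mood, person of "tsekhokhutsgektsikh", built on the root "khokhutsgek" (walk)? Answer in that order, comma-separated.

reflexive, imperative, 3rd person

Segment: tso-khokhutsgek-tsi-kh.
voice: -tsi → reflexive.
mood: tso- → imperative.
person: -kh → 3rd person.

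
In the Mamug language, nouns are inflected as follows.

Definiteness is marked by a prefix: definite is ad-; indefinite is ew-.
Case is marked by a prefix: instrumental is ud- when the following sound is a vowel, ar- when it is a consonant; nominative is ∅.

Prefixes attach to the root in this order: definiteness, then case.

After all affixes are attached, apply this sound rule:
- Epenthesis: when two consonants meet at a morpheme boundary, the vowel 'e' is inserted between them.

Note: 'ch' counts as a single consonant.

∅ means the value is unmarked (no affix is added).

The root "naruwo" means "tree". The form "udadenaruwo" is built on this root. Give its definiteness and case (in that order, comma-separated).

Segment: ud-ad-naruwo.
definiteness: ad- → definite.
case: ud/ar- → instrumental.

definite, instrumental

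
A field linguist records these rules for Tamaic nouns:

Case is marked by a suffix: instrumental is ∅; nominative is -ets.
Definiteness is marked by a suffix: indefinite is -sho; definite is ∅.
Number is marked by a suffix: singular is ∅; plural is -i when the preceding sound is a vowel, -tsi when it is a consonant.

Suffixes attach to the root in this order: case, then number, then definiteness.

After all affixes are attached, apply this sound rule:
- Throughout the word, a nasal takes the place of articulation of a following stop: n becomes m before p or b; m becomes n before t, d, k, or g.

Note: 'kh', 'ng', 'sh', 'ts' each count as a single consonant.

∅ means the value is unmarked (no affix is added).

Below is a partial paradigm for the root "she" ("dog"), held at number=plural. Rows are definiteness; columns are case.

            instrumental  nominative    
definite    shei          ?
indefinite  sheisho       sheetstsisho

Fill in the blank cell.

Attach case nominative -ets → sheets.
Attach number plural -tsi (after consonant 'ts') → sheetstsi.
definiteness = definite: zero marking, form stays sheetstsi.
Nasal assimilation: no change.

sheetstsi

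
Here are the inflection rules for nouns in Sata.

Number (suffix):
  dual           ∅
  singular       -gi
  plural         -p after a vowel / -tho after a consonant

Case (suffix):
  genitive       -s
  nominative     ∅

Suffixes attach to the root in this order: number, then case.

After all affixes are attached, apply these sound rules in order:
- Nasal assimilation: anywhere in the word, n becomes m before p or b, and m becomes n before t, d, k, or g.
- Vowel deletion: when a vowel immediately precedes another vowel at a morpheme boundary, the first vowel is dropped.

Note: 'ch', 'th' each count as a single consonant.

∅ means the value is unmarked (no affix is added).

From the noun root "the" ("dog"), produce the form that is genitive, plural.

Attach number plural -p (after vowel 'e') → thep.
Attach case genitive -s → theps.
Nasal assimilation: no change.
Vowel deletion: no change.

theps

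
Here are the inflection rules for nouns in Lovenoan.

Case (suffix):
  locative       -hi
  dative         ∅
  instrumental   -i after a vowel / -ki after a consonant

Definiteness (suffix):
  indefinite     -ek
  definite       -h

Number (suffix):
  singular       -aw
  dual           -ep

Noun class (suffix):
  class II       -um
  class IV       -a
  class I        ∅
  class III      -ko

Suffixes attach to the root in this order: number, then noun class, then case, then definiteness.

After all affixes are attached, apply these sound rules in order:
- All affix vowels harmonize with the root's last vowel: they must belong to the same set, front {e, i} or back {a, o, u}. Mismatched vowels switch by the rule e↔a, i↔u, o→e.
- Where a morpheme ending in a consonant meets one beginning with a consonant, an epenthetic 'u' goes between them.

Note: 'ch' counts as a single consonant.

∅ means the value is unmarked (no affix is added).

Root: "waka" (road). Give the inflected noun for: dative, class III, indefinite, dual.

wakaapukoak

Attach number dual -ep → wakaep.
Attach noun class class III -ko → wakaepko.
case = dative: zero marking, form stays wakaepko.
Attach definiteness indefinite -ek → wakaepkoek.
Apply vowel harmony: wakaepkoek → wakaapkoak.
Apply epenthesis: wakaapkoak → wakaapukoak.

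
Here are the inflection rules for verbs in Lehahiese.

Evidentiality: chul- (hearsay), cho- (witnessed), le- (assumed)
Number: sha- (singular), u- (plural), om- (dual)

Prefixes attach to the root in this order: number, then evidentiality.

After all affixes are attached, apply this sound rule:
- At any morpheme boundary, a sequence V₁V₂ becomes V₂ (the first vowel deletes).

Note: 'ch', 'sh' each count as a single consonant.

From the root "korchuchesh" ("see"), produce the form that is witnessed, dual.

chomkorchuchesh

Attach number dual om- → omkorchuchesh.
Attach evidentiality witnessed cho- → choomkorchuchesh.
Apply vowel deletion: choomkorchuchesh → chomkorchuchesh.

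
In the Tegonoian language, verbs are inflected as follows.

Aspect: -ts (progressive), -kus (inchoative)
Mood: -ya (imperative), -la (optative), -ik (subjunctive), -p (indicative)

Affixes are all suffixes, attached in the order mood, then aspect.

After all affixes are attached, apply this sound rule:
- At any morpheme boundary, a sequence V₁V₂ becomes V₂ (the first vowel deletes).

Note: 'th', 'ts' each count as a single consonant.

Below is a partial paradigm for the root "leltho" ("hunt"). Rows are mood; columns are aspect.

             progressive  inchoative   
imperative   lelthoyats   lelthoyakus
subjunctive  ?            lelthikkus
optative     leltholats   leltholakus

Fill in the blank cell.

Attach mood subjunctive -ik → lelthoik.
Attach aspect progressive -ts → lelthoikts.
Apply vowel deletion: lelthoikts → lelthikts.

lelthikts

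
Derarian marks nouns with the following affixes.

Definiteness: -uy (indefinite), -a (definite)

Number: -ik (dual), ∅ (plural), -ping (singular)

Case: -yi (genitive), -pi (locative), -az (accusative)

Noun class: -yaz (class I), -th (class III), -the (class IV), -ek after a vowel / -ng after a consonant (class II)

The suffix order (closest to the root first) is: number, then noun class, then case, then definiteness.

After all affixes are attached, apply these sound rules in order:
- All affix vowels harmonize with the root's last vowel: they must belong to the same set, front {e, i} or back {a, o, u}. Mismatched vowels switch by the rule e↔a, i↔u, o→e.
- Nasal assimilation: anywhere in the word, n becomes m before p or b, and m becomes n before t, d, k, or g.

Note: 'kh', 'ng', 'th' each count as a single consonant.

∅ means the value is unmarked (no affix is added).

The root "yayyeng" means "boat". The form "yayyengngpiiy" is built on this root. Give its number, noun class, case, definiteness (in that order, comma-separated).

Segment: yayyeng-ng-pi-uy.
number: ∅ → plural.
noun class: -ek/ng → class II.
case: -pi → locative.
definiteness: -uy → indefinite.

plural, class II, locative, indefinite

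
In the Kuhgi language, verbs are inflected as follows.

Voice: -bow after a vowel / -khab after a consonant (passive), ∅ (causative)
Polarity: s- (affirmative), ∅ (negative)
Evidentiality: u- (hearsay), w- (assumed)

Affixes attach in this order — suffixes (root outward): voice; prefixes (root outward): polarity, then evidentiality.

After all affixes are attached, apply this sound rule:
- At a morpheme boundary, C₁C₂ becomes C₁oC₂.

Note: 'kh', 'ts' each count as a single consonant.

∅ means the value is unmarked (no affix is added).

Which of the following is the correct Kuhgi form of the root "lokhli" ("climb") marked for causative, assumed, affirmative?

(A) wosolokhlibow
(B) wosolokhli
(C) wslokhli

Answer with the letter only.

B

voice = causative: zero marking, form stays lokhli.
Attach polarity affirmative s- → slokhli.
Attach evidentiality assumed w- → wslokhli.
Apply epenthesis: wslokhli → wosolokhli.
So the correct form is wosolokhli, option (B).
(C) wslokhli is wrong: it fails to apply the sound rule(s).
(A) wosolokhlibow is wrong: it uses passive instead of causative for voice.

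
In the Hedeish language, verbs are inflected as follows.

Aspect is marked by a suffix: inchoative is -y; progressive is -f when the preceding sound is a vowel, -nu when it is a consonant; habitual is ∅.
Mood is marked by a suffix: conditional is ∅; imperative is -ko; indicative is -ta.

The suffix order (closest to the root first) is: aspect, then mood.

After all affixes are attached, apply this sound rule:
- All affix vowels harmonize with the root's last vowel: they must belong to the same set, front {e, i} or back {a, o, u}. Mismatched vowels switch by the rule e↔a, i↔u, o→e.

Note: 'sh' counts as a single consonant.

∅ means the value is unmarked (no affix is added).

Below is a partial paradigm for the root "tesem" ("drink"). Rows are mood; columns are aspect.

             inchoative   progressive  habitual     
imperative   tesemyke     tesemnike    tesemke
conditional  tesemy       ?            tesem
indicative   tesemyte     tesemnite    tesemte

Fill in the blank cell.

tesemni

Attach aspect progressive -nu (after consonant 'm') → tesemnu.
mood = conditional: zero marking, form stays tesemnu.
Apply vowel harmony: tesemnu → tesemni.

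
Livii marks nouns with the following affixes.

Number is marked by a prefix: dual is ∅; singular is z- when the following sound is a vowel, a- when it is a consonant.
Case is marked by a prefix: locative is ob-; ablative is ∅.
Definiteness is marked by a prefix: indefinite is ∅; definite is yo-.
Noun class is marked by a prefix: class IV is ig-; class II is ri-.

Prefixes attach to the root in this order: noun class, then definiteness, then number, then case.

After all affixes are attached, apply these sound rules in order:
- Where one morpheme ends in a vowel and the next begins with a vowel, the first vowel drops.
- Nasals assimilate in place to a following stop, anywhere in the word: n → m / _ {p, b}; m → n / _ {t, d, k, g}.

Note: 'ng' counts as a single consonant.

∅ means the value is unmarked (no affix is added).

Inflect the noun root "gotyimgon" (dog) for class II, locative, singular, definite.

Attach noun class class II ri- → rigotyimgon.
Attach definiteness definite yo- → yorigotyimgon.
Attach number singular a- (before consonant 'y') → ayorigotyimgon.
Attach case locative ob- → obayorigotyimgon.
Vowel deletion: no change.
Apply nasal assimilation: obayorigotyimgon → obayorigotyingon.

obayorigotyingon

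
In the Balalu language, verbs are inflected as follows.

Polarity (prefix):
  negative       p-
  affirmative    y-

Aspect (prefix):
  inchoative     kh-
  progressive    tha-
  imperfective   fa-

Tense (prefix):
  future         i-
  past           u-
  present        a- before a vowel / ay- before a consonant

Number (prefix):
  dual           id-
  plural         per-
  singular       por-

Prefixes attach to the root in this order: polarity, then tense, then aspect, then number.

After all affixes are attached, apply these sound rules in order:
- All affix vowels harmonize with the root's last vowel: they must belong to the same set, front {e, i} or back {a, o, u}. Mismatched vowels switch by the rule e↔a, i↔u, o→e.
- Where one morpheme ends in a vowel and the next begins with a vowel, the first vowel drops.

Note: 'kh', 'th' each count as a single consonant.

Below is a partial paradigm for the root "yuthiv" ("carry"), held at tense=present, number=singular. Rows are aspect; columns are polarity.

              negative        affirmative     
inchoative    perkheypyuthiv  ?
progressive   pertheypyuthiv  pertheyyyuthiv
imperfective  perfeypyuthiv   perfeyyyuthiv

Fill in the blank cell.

Attach polarity affirmative y- → yyuthiv.
Attach tense present ay- (before consonant 'y') → ayyyuthiv.
Attach aspect inchoative kh- → khayyyuthiv.
Attach number singular por- → porkhayyyuthiv.
Apply vowel harmony: porkhayyyuthiv → perkheyyyuthiv.
Vowel deletion: no change.

perkheyyyuthiv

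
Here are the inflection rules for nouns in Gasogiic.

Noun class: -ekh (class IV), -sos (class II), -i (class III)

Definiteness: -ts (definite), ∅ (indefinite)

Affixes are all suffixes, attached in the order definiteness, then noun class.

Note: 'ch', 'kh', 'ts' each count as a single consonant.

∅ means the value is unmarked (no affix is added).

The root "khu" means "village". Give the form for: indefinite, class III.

definiteness = indefinite: zero marking, form stays khu.
Attach noun class class III -i → khui.

khui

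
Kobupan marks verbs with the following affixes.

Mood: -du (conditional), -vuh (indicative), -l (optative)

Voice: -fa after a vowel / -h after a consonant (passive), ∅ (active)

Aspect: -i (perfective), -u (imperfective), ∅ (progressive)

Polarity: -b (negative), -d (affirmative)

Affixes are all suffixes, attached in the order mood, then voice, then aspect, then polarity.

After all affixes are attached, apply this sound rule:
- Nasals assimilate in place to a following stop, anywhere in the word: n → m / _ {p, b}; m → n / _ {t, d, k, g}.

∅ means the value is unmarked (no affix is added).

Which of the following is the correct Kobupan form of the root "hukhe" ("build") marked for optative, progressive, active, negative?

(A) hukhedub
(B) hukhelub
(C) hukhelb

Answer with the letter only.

Attach mood optative -l → hukhel.
voice = active: zero marking, form stays hukhel.
aspect = progressive: zero marking, form stays hukhel.
Attach polarity negative -b → hukhelb.
Nasal assimilation: no change.
So the correct form is hukhelb, option (C).
(A) hukhedub is wrong: it uses conditional instead of optative for mood.
(B) hukhelub is wrong: it uses imperfective instead of progressive for aspect.

C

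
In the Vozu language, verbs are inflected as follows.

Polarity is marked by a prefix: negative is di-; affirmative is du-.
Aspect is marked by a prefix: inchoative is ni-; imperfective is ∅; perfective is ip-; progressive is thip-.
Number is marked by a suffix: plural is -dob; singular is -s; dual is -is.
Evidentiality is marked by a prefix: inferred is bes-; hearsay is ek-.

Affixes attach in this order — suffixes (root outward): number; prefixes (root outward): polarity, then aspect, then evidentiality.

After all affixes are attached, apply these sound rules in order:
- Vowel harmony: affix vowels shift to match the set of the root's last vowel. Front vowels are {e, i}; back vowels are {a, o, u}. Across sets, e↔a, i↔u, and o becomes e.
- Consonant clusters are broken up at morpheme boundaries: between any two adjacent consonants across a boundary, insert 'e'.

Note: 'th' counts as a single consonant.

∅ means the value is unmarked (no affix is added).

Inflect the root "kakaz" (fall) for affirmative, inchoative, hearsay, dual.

akenudukakazus

Attach polarity affirmative du- → dukakaz.
Attach aspect inchoative ni- → nidukakaz.
Attach number dual -is → nidukakazis.
Attach evidentiality hearsay ek- → eknidukakazis.
Apply vowel harmony: eknidukakazis → aknudukakazus.
Apply epenthesis: aknudukakazus → akenudukakazus.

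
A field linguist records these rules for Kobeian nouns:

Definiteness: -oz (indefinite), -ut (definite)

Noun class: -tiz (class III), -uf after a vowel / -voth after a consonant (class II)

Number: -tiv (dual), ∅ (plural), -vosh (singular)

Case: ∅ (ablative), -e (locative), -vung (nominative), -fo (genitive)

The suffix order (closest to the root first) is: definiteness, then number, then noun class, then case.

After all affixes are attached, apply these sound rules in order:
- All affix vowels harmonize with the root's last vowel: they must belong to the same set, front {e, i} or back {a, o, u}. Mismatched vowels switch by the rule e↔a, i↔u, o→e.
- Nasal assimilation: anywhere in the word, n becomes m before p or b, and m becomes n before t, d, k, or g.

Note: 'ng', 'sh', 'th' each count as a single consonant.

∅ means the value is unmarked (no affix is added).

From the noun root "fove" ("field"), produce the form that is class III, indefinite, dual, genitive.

Attach definiteness indefinite -oz → foveoz.
Attach number dual -tiv → foveoztiv.
Attach noun class class III -tiz → foveoztivtiz.
Attach case genitive -fo → foveoztivtizfo.
Apply vowel harmony: foveoztivtizfo → foveeztivtizfe.
Nasal assimilation: no change.

foveeztivtizfe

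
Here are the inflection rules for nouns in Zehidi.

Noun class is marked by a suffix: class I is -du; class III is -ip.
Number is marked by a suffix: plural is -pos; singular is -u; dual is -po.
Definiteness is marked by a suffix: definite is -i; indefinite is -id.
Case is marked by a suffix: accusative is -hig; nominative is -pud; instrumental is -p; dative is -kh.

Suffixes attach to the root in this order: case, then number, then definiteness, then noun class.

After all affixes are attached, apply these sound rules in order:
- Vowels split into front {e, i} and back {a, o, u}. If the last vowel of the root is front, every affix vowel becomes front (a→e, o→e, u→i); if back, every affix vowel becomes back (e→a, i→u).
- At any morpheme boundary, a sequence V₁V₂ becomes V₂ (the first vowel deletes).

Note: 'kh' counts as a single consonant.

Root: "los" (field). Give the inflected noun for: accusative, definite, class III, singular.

Attach case accusative -hig → loshig.
Attach number singular -u → loshigu.
Attach definiteness definite -i → loshigui.
Attach noun class class III -ip → loshiguiip.
Apply vowel harmony: loshiguiip → loshuguuup.
Apply vowel deletion: loshuguuup → loshugup.

loshugup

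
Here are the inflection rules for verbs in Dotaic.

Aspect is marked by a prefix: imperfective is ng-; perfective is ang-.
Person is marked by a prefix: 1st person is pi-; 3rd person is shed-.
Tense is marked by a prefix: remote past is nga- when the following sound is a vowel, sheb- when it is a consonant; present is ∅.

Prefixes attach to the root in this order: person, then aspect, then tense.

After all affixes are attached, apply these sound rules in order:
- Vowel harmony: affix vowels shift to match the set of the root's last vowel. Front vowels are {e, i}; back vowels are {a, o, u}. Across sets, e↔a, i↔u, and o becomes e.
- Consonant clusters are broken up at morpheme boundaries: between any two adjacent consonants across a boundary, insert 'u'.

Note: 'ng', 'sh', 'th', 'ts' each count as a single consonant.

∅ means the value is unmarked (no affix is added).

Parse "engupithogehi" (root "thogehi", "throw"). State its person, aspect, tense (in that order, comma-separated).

Segment: ang-pi-thogehi.
person: pi- → 1st person.
aspect: ang- → perfective.
tense: ∅ → present.

1st person, perfective, present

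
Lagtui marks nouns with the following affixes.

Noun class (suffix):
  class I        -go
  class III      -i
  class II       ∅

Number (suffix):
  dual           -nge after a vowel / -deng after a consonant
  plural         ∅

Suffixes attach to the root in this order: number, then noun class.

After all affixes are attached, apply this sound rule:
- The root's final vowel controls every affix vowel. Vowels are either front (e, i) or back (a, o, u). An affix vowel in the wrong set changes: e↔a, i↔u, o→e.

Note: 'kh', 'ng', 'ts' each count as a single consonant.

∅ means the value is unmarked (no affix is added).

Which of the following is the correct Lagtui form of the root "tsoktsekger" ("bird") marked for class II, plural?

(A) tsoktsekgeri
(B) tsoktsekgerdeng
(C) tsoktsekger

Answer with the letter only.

number = plural: zero marking, form stays tsoktsekger.
noun class = class II: zero marking, form stays tsoktsekger.
Vowel harmony: no change.
So the correct form is tsoktsekger, option (C).
(A) tsoktsekgeri is wrong: it uses class III instead of class II for noun class.
(B) tsoktsekgerdeng is wrong: it uses dual instead of plural for number.

C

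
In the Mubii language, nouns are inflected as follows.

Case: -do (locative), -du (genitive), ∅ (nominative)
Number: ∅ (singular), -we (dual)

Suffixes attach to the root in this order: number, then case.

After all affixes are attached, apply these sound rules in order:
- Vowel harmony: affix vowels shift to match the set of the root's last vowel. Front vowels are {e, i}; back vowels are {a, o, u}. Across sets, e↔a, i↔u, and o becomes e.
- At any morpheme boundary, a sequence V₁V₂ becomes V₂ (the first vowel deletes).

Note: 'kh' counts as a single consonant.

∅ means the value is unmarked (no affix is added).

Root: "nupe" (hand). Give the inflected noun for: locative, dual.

nupewede

Attach number dual -we → nupewe.
Attach case locative -do → nupewedo.
Apply vowel harmony: nupewedo → nupewede.
Vowel deletion: no change.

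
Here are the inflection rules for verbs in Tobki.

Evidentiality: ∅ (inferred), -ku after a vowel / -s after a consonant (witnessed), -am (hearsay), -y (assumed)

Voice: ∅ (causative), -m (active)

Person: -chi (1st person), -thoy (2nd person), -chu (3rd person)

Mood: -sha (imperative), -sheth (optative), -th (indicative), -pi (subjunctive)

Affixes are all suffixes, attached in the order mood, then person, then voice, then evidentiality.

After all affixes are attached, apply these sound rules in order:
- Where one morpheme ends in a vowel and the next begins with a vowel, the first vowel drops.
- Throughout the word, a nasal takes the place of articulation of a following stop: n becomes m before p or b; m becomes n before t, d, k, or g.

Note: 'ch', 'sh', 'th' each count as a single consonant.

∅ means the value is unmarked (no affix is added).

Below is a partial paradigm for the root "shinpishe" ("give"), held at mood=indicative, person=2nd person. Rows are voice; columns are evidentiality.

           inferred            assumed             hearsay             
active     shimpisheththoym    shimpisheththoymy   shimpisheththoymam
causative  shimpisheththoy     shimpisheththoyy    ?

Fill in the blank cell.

shimpisheththoyam

Attach mood indicative -th → shinpisheth.
Attach person 2nd person -thoy → shinpisheththoy.
voice = causative: zero marking, form stays shinpisheththoy.
Attach evidentiality hearsay -am → shinpisheththoyam.
Vowel deletion: no change.
Apply nasal assimilation: shinpisheththoyam → shimpisheththoyam.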